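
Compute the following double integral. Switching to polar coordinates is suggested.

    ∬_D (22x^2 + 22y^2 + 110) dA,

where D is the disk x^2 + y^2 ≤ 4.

The region D is 0 ≤ r ≤ 2, 0 ≤ θ ≤ 2π in polar coordinates, where x = r cos(θ), y = r sin(θ), and dA = r dr dθ.

Under the substitution, the integrand becomes 22r^2 + 110, so

    ∬_D (22x^2 + 22y^2 + 110) dA = ∫_{0}^{2π} ∫_{0}^{2} (22r^2 + 110) · r dr dθ.

Inner integral (in r): ∫_{0}^{2} (22r^2 + 110) · r dr = 308.

Outer integral (in θ): ∫_{0}^{2π} (308) dθ = 616π.

Therefore ∬_D (22x^2 + 22y^2 + 110) dA = 616π.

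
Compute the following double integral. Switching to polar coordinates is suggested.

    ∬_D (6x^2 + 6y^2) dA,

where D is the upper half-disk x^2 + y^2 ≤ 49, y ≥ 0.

The region D is 0 ≤ r ≤ 7, 0 ≤ θ ≤ π in polar coordinates, where x = r cos(θ), y = r sin(θ), and dA = r dr dθ.

Under the substitution, the integrand becomes 6r^2, so

    ∬_D (6x^2 + 6y^2) dA = ∫_{0}^{π} ∫_{0}^{7} (6r^2) · r dr dθ.

Inner integral (in r): ∫_{0}^{7} (6r^2) · r dr = 7203/2.

Outer integral (in θ): ∫_{0}^{π} (7203/2) dθ = 7203π/2.

Therefore ∬_D (6x^2 + 6y^2) dA = 7203π/2.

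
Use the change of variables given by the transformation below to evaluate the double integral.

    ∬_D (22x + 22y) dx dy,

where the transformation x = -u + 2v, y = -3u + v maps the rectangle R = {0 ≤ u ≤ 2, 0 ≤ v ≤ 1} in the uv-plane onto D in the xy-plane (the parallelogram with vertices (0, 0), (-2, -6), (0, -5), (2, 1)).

Compute the Jacobian determinant of (x, y) with respect to (u, v):

    ∂(x,y)/∂(u,v) = | -1  2 | = (-1)(1) - (2)(-3) = 5.
                   | -3  1 |

Its absolute value is |J| = 5 (the area scaling factor).

Substituting x = -u + 2v, y = -3u + v into the integrand,

    22x + 22y → -88u + 66v,

so the integral becomes

    ∬_R (-88u + 66v) · |J| du dv = ∫_0^2 ∫_0^1 (-440u + 330v) dv du.

Inner (v): 165 - 440u.
Outer (u): -550.

Therefore ∬_D (22x + 22y) dx dy = -550.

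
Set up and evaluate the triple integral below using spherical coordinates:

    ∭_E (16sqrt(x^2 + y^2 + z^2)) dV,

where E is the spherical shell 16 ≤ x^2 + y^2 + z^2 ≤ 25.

In spherical coordinates, x = ρ sin(φ) cos(θ), y = ρ sin(φ) sin(θ), z = ρ cos(φ), and dV = ρ^2 sin(φ) dρ dφ dθ.

The integrand becomes 16ρ, so

    ∭_E (16sqrt(x^2 + y^2 + z^2)) dV = ∫_{0}^{2π} ∫_{0}^{π} ∫_{4}^{5} (16ρ) · ρ^2 sin(φ) dρ dφ dθ.

Inner (ρ): 1476sin(φ).
Middle (φ): 2952.
Outer (θ): 5904π.

Therefore the triple integral equals 5904π.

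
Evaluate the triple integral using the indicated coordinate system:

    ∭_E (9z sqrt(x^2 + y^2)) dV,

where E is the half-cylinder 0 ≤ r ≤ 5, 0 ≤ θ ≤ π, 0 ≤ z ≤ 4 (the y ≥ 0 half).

In cylindrical coordinates, x = r cos(θ), y = r sin(θ), z = z, and dV = r dr dθ dz.

The integrand becomes 9r z, so

    ∭_E (9z sqrt(x^2 + y^2)) dV = ∫_{0}^{π} ∫_{0}^{5} ∫_{0}^{4} (9r z) · r dz dr dθ.

Inner (z): 72r^2.
Middle (r from 0 to 5): 3000.
Outer (θ): 3000π.

Therefore the triple integral equals 3000π.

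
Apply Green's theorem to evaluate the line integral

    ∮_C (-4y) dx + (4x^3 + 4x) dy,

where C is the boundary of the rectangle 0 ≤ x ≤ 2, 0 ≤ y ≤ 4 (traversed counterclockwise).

Green's theorem converts the closed line integral into a double integral over the enclosed region D:

    ∮_C P dx + Q dy = ∬_D (∂Q/∂x - ∂P/∂y) dA.

Here P = -4y, Q = 4x^3 + 4x, so

    ∂Q/∂x = 12x^2 + 4,    ∂P/∂y = -4,
    ∂Q/∂x - ∂P/∂y = 12x^2 + 8.

D is the region 0 ≤ x ≤ 2, 0 ≤ y ≤ 4. Evaluating the double integral:

    ∬_D (12x^2 + 8) dA = ∫_0^{2} ∫_0^{4} (12x^2 + 8) dy dx.

Inner (y from 0 to 4): 48x^2 + 32.
Outer (x from 0 to 2): 192.

Therefore ∮_C P dx + Q dy = 192.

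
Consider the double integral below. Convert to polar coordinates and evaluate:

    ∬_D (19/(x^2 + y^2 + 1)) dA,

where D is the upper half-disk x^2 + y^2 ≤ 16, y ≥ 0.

The region D is 0 ≤ r ≤ 4, 0 ≤ θ ≤ π in polar coordinates, where x = r cos(θ), y = r sin(θ), and dA = r dr dθ.

Under the substitution, the integrand becomes 19/(r^2 + 1), so

    ∬_D (19/(x^2 + y^2 + 1)) dA = ∫_{0}^{π} ∫_{0}^{4} (19/(r^2 + 1)) · r dr dθ.

Inner integral (in r): ∫_{0}^{4} (19/(r^2 + 1)) · r dr = 19log(17)/2.

Outer integral (in θ): ∫_{0}^{π} (19log(17)/2) dθ = 19π log(17)/2.

Therefore ∬_D (19/(x^2 + y^2 + 1)) dA = 19π log(17)/2.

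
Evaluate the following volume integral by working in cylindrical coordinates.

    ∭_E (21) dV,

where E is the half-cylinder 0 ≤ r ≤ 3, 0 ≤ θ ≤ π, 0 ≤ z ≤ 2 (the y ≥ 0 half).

In cylindrical coordinates, x = r cos(θ), y = r sin(θ), z = z, and dV = r dr dθ dz.

The integrand becomes 21, so

    ∭_E (21) dV = ∫_{0}^{π} ∫_{0}^{3} ∫_{0}^{2} (21) · r dz dr dθ.

Inner (z): 42r.
Middle (r from 0 to 3): 189.
Outer (θ): 189π.

Therefore the triple integral equals 189π.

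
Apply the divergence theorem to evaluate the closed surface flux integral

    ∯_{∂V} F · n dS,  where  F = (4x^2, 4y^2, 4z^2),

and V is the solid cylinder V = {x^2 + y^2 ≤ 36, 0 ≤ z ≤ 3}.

By the divergence theorem,

    ∯_{∂V} F · n dS = ∭_V (∇ · F) dV.

Compute the divergence:
    ∇ · F = ∂F_x/∂x + ∂F_y/∂y + ∂F_z/∂z = 8x + 8y + 8z.

In cylindrical coordinates, x = r cos(θ), y = r sin(θ), z = z, dV = r dr dθ dz, with 0 ≤ r ≤ 6, 0 ≤ θ ≤ 2π, 0 ≤ z ≤ 3.

The integrand, after substitution and multiplying by the volume element, becomes (8sqrt(2)r sin(θ + π/4) + 8z) · r, so

    ∭_V (∇·F) dV = ∫_0^{2π} ∫_0^{6} ∫_0^{3} (8sqrt(2)r sin(θ + π/4) + 8z) · r dz dr dθ.

Inner (z from 0 to 3): 12r (2sqrt(2)r sin(θ + π/4) + 3).
Middle (r from 0 to 6): 1728sqrt(2)sin(θ + π/4) + 648.
Outer (θ from 0 to 2π): 1296π.

Therefore ∯_{∂V} F · n dS = 1296π.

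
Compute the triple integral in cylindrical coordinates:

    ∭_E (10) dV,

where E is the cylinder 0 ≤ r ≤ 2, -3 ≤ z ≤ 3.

In cylindrical coordinates, x = r cos(θ), y = r sin(θ), z = z, and dV = r dr dθ dz.

The integrand becomes 10, so

    ∭_E (10) dV = ∫_{0}^{2π} ∫_{0}^{2} ∫_{-3}^{3} (10) · r dz dr dθ.

Inner (z): 60r.
Middle (r from 0 to 2): 120.
Outer (θ): 240π.

Therefore the triple integral equals 240π.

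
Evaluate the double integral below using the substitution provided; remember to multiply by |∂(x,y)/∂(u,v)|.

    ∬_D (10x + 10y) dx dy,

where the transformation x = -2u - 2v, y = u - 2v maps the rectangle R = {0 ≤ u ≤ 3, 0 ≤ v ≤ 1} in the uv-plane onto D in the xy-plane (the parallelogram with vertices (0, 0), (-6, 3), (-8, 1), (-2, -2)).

Compute the Jacobian determinant of (x, y) with respect to (u, v):

    ∂(x,y)/∂(u,v) = | -2  -2 | = (-2)(-2) - (-2)(1) = 6.
                   | 1  -2 |

Its absolute value is |J| = 6 (the area scaling factor).

Substituting x = -2u - 2v, y = u - 2v into the integrand,

    10x + 10y → -10u - 40v,

so the integral becomes

    ∬_R (-10u - 40v) · |J| du dv = ∫_0^3 ∫_0^1 (-60u - 240v) dv du.

Inner (v): -60u - 120.
Outer (u): -630.

Therefore ∬_D (10x + 10y) dx dy = -630.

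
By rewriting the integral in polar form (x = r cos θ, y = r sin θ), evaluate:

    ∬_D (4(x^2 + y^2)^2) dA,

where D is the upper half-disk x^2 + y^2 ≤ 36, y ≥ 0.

The region D is 0 ≤ r ≤ 6, 0 ≤ θ ≤ π in polar coordinates, where x = r cos(θ), y = r sin(θ), and dA = r dr dθ.

Under the substitution, the integrand becomes 4r^4, so

    ∬_D (4(x^2 + y^2)^2) dA = ∫_{0}^{π} ∫_{0}^{6} (4r^4) · r dr dθ.

Inner integral (in r): ∫_{0}^{6} (4r^4) · r dr = 31104.

Outer integral (in θ): ∫_{0}^{π} (31104) dθ = 31104π.

Therefore ∬_D (4(x^2 + y^2)^2) dA = 31104π.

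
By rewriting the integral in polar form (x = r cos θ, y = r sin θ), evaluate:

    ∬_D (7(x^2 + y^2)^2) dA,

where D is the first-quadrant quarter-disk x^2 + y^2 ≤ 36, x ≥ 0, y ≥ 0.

The region D is 0 ≤ r ≤ 6, 0 ≤ θ ≤ π/2 in polar coordinates, where x = r cos(θ), y = r sin(θ), and dA = r dr dθ.

Under the substitution, the integrand becomes 7r^4, so

    ∬_D (7(x^2 + y^2)^2) dA = ∫_{0}^{π/2} ∫_{0}^{6} (7r^4) · r dr dθ.

Inner integral (in r): ∫_{0}^{6} (7r^4) · r dr = 54432.

Outer integral (in θ): ∫_{0}^{π/2} (54432) dθ = 27216π.

Therefore ∬_D (7(x^2 + y^2)^2) dA = 27216π.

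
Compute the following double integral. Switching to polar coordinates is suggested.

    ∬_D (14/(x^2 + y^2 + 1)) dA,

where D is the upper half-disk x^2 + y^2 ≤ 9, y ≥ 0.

The region D is 0 ≤ r ≤ 3, 0 ≤ θ ≤ π in polar coordinates, where x = r cos(θ), y = r sin(θ), and dA = r dr dθ.

Under the substitution, the integrand becomes 14/(r^2 + 1), so

    ∬_D (14/(x^2 + y^2 + 1)) dA = ∫_{0}^{π} ∫_{0}^{3} (14/(r^2 + 1)) · r dr dθ.

Inner integral (in r): ∫_{0}^{3} (14/(r^2 + 1)) · r dr = log(10000000).

Outer integral (in θ): ∫_{0}^{π} (log(10000000)) dθ = log(10000000^π).

Therefore ∬_D (14/(x^2 + y^2 + 1)) dA = log(10000000^π).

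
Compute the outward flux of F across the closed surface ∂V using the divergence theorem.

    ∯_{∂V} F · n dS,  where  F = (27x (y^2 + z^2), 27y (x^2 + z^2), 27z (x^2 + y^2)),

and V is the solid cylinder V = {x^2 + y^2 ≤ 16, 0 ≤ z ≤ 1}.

By the divergence theorem,

    ∯_{∂V} F · n dS = ∭_V (∇ · F) dV.

Compute the divergence:
    ∇ · F = ∂F_x/∂x + ∂F_y/∂y + ∂F_z/∂z = 27y^2 + 27z^2 + 27x^2 + 27z^2 + 27x^2 + 27y^2 = 54x^2 + 54y^2 + 54z^2.

In cylindrical coordinates, x = r cos(θ), y = r sin(θ), z = z, dV = r dr dθ dz, with 0 ≤ r ≤ 4, 0 ≤ θ ≤ 2π, 0 ≤ z ≤ 1.

The integrand, after substitution and multiplying by the volume element, becomes (54r^2 + 54z^2) · r, so

    ∭_V (∇·F) dV = ∫_0^{2π} ∫_0^{4} ∫_0^{1} (54r^2 + 54z^2) · r dz dr dθ.

Inner (z from 0 to 1): 54r^3 + 18r.
Middle (r from 0 to 4): 3600.
Outer (θ from 0 to 2π): 7200π.

Therefore ∯_{∂V} F · n dS = 7200π.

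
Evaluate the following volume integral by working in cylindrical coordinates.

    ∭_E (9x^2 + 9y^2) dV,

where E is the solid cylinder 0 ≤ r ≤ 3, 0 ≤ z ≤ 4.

In cylindrical coordinates, x = r cos(θ), y = r sin(θ), z = z, and dV = r dr dθ dz.

The integrand becomes 9r^2, so

    ∭_E (9x^2 + 9y^2) dV = ∫_{0}^{2π} ∫_{0}^{3} ∫_{0}^{4} (9r^2) · r dz dr dθ.

Inner (z): 36r^3.
Middle (r from 0 to 3): 729.
Outer (θ): 1458π.

Therefore the triple integral equals 1458π.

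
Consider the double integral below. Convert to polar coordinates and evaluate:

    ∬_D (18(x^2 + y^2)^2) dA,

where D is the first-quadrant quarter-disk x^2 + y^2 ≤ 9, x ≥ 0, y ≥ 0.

The region D is 0 ≤ r ≤ 3, 0 ≤ θ ≤ π/2 in polar coordinates, where x = r cos(θ), y = r sin(θ), and dA = r dr dθ.

Under the substitution, the integrand becomes 18r^4, so

    ∬_D (18(x^2 + y^2)^2) dA = ∫_{0}^{π/2} ∫_{0}^{3} (18r^4) · r dr dθ.

Inner integral (in r): ∫_{0}^{3} (18r^4) · r dr = 2187.

Outer integral (in θ): ∫_{0}^{π/2} (2187) dθ = 2187π/2.

Therefore ∬_D (18(x^2 + y^2)^2) dA = 2187π/2.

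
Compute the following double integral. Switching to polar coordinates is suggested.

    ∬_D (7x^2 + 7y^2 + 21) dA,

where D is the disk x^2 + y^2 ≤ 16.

The region D is 0 ≤ r ≤ 4, 0 ≤ θ ≤ 2π in polar coordinates, where x = r cos(θ), y = r sin(θ), and dA = r dr dθ.

Under the substitution, the integrand becomes 7r^2 + 21, so

    ∬_D (7x^2 + 7y^2 + 21) dA = ∫_{0}^{2π} ∫_{0}^{4} (7r^2 + 21) · r dr dθ.

Inner integral (in r): ∫_{0}^{4} (7r^2 + 21) · r dr = 616.

Outer integral (in θ): ∫_{0}^{2π} (616) dθ = 1232π.

Therefore ∬_D (7x^2 + 7y^2 + 21) dA = 1232π.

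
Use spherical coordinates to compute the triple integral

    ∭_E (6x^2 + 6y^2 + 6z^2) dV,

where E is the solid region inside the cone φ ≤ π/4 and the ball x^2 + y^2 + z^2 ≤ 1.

In spherical coordinates, x = ρ sin(φ) cos(θ), y = ρ sin(φ) sin(θ), z = ρ cos(φ), and dV = ρ^2 sin(φ) dρ dφ dθ.

The integrand becomes 6ρ^2, so

    ∭_E (6x^2 + 6y^2 + 6z^2) dV = ∫_{0}^{2π} ∫_{0}^{π/4} ∫_{0}^{1} (6ρ^2) · ρ^2 sin(φ) dρ dφ dθ.

Inner (ρ): 6sin(φ)/5.
Middle (φ): 6/5 - 3sqrt(2)/5.
Outer (θ): 6π (2 - sqrt(2))/5.

Therefore the triple integral equals 6π (2 - sqrt(2))/5.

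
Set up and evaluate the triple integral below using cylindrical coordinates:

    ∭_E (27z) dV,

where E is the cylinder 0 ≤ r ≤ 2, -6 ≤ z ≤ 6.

In cylindrical coordinates, x = r cos(θ), y = r sin(θ), z = z, and dV = r dr dθ dz.

The integrand becomes 27z, so

    ∭_E (27z) dV = ∫_{0}^{2π} ∫_{0}^{2} ∫_{-6}^{6} (27z) · r dz dr dθ.

Inner (z): 0.
Middle (r from 0 to 2): 0.
Outer (θ): 0.

Therefore the triple integral equals 0.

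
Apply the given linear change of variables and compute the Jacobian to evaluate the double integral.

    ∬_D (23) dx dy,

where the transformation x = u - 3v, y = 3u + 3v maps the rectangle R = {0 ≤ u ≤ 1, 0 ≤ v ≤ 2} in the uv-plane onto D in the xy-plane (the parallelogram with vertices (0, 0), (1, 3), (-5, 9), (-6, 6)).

Compute the Jacobian determinant of (x, y) with respect to (u, v):

    ∂(x,y)/∂(u,v) = | 1  -3 | = (1)(3) - (-3)(3) = 12.
                   | 3  3 |

Its absolute value is |J| = 12 (the area scaling factor).

Substituting x = u - 3v, y = 3u + 3v into the integrand,

    23 → 23,

so the integral becomes

    ∬_R (23) · |J| du dv = ∫_0^1 ∫_0^2 (276) dv du.

Inner (v): 552.
Outer (u): 552.

Therefore ∬_D (23) dx dy = 552.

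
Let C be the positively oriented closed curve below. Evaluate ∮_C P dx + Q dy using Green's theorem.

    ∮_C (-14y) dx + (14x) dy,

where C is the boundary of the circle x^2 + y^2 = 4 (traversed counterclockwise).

Green's theorem converts the closed line integral into a double integral over the enclosed region D:

    ∮_C P dx + Q dy = ∬_D (∂Q/∂x - ∂P/∂y) dA.

Here P = -14y, Q = 14x, so

    ∂Q/∂x = 14,    ∂P/∂y = -14,
    ∂Q/∂x - ∂P/∂y = 28.

D is the region x^2 + y^2 ≤ 4. Evaluating the double integral:

In polar coordinates (x = r cos θ, y = r sin θ, dA = r dr dθ) the integrand becomes 28, so

    ∬_D (28) dA = ∫_0^{2π} ∫_0^{2} (28) · r dr dθ.

Inner (r from 0 to 2): 56.
Outer (θ from 0 to 2π): 112π.

Therefore ∮_C P dx + Q dy = 112π.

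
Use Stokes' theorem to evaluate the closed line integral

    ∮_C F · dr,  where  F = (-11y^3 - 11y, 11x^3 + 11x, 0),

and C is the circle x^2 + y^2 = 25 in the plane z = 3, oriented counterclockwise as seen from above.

Let S be the flat disk x^2 + y^2 ≤ 25 in the plane z = 3, with upward unit normal n̂ = ẑ. By Stokes' theorem,

    ∮_C F · dr = ∬_S (∇ × F) · n̂ dS = ∬_D (curl F)_z dA,

where D is the disk x^2 + y^2 ≤ 25.

Compute the curl of F = (-11y^3 - 11y, 11x^3 + 11x, 0):
    (∇ × F)_x = ∂F_z/∂y - ∂F_y/∂z = 0,
    (∇ × F)_y = ∂F_x/∂z - ∂F_z/∂x = 0,
    (∇ × F)_z = ∂F_y/∂x - ∂F_x/∂y = 33x^2 + 33y^2 + 22.

On z = 3, (curl F)_z = 33x^2 + 33y^2 + 22.

Convert to polar (x = r cos θ, y = r sin θ, dA = r dr dθ); the integrand becomes 33r^2 + 22, so

    ∬_D (curl F)_z dA = ∫_0^{2π} ∫_0^{5} (33r^2 + 22) · r dr dθ.

Inner (r from 0 to 5): 21725/4.
Outer (θ from 0 to 2π): 21725π/2.

Therefore ∮_C F · dr = 21725π/2.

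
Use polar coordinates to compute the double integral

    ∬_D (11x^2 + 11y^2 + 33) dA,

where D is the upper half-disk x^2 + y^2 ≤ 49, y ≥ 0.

The region D is 0 ≤ r ≤ 7, 0 ≤ θ ≤ π in polar coordinates, where x = r cos(θ), y = r sin(θ), and dA = r dr dθ.

Under the substitution, the integrand becomes 11r^2 + 33, so

    ∬_D (11x^2 + 11y^2 + 33) dA = ∫_{0}^{π} ∫_{0}^{7} (11r^2 + 33) · r dr dθ.

Inner integral (in r): ∫_{0}^{7} (11r^2 + 33) · r dr = 29645/4.

Outer integral (in θ): ∫_{0}^{π} (29645/4) dθ = 29645π/4.

Therefore ∬_D (11x^2 + 11y^2 + 33) dA = 29645π/4.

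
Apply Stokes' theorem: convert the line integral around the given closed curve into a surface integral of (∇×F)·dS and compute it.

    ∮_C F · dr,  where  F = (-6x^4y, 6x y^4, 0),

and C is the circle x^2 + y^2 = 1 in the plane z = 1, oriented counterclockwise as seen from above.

Let S be the flat disk x^2 + y^2 ≤ 1 in the plane z = 1, with upward unit normal n̂ = ẑ. By Stokes' theorem,

    ∮_C F · dr = ∬_S (∇ × F) · n̂ dS = ∬_D (curl F)_z dA,

where D is the disk x^2 + y^2 ≤ 1.

Compute the curl of F = (-6x^4y, 6x y^4, 0):
    (∇ × F)_x = ∂F_z/∂y - ∂F_y/∂z = 0,
    (∇ × F)_y = ∂F_x/∂z - ∂F_z/∂x = 0,
    (∇ × F)_z = ∂F_y/∂x - ∂F_x/∂y = 6x^4 + 6y^4.

On z = 1, (curl F)_z = 6x^4 + 6y^4.

Convert to polar (x = r cos θ, y = r sin θ, dA = r dr dθ); the integrand becomes 6r^4(sin(θ)^4 + cos(θ)^4), so

    ∬_D (curl F)_z dA = ∫_0^{2π} ∫_0^{1} (6r^4(sin(θ)^4 + cos(θ)^4)) · r dr dθ.

Inner (r from 0 to 1): sin(θ)^4 + cos(θ)^4.
Outer (θ from 0 to 2π): 3π/2.

Therefore ∮_C F · dr = 3π/2.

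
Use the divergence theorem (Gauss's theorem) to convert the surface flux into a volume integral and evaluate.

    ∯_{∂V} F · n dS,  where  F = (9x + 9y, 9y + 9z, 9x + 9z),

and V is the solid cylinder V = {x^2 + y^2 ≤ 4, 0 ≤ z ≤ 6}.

By the divergence theorem,

    ∯_{∂V} F · n dS = ∭_V (∇ · F) dV.

Compute the divergence:
    ∇ · F = ∂F_x/∂x + ∂F_y/∂y + ∂F_z/∂z = 9 + 9 + 9 = 27.

In cylindrical coordinates, x = r cos(θ), y = r sin(θ), z = z, dV = r dr dθ dz, with 0 ≤ r ≤ 2, 0 ≤ θ ≤ 2π, 0 ≤ z ≤ 6.

The integrand, after substitution and multiplying by the volume element, becomes (27) · r, so

    ∭_V (∇·F) dV = ∫_0^{2π} ∫_0^{2} ∫_0^{6} (27) · r dz dr dθ.

Inner (z from 0 to 6): 162r.
Middle (r from 0 to 2): 324.
Outer (θ from 0 to 2π): 648π.

Therefore ∯_{∂V} F · n dS = 648π.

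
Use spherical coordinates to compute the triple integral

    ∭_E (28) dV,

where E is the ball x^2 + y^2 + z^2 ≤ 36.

In spherical coordinates, x = ρ sin(φ) cos(θ), y = ρ sin(φ) sin(θ), z = ρ cos(φ), and dV = ρ^2 sin(φ) dρ dφ dθ.

The integrand becomes 28, so

    ∭_E (28) dV = ∫_{0}^{2π} ∫_{0}^{π} ∫_{0}^{6} (28) · ρ^2 sin(φ) dρ dφ dθ.

Inner (ρ): 2016sin(φ).
Middle (φ): 4032.
Outer (θ): 8064π.

Therefore the triple integral equals 8064π.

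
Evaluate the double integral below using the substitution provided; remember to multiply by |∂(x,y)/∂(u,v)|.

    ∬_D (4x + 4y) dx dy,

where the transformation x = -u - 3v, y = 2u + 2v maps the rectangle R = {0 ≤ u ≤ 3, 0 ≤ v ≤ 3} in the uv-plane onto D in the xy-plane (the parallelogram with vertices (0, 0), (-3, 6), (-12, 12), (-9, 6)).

Compute the Jacobian determinant of (x, y) with respect to (u, v):

    ∂(x,y)/∂(u,v) = | -1  -3 | = (-1)(2) - (-3)(2) = 4.
                   | 2  2 |

Its absolute value is |J| = 4 (the area scaling factor).

Substituting x = -u - 3v, y = 2u + 2v into the integrand,

    4x + 4y → 4u - 4v,

so the integral becomes

    ∬_R (4u - 4v) · |J| du dv = ∫_0^3 ∫_0^3 (16u - 16v) dv du.

Inner (v): 48u - 72.
Outer (u): 0.

Therefore ∬_D (4x + 4y) dx dy = 0.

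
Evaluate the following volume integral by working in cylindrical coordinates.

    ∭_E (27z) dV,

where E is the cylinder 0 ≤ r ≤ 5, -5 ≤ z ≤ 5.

In cylindrical coordinates, x = r cos(θ), y = r sin(θ), z = z, and dV = r dr dθ dz.

The integrand becomes 27z, so

    ∭_E (27z) dV = ∫_{0}^{2π} ∫_{0}^{5} ∫_{-5}^{5} (27z) · r dz dr dθ.

Inner (z): 0.
Middle (r from 0 to 5): 0.
Outer (θ): 0.

Therefore the triple integral equals 0.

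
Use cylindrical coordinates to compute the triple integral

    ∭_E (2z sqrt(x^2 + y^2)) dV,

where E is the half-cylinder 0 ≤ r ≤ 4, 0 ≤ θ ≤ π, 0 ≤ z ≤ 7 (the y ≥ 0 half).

In cylindrical coordinates, x = r cos(θ), y = r sin(θ), z = z, and dV = r dr dθ dz.

The integrand becomes 2r z, so

    ∭_E (2z sqrt(x^2 + y^2)) dV = ∫_{0}^{π} ∫_{0}^{4} ∫_{0}^{7} (2r z) · r dz dr dθ.

Inner (z): 49r^2.
Middle (r from 0 to 4): 3136/3.
Outer (θ): 3136π/3.

Therefore the triple integral equals 3136π/3.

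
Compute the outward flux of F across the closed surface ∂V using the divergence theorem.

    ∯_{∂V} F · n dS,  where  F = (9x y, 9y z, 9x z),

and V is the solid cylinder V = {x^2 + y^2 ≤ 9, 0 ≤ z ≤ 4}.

By the divergence theorem,

    ∯_{∂V} F · n dS = ∭_V (∇ · F) dV.

Compute the divergence:
    ∇ · F = ∂F_x/∂x + ∂F_y/∂y + ∂F_z/∂z = 9y + 9z + 9x = 9x + 9y + 9z.

In cylindrical coordinates, x = r cos(θ), y = r sin(θ), z = z, dV = r dr dθ dz, with 0 ≤ r ≤ 3, 0 ≤ θ ≤ 2π, 0 ≤ z ≤ 4.

The integrand, after substitution and multiplying by the volume element, becomes (9sqrt(2)r sin(θ + π/4) + 9z) · r, so

    ∭_V (∇·F) dV = ∫_0^{2π} ∫_0^{3} ∫_0^{4} (9sqrt(2)r sin(θ + π/4) + 9z) · r dz dr dθ.

Inner (z from 0 to 4): 36r (sqrt(2)r sin(θ + π/4) + 2).
Middle (r from 0 to 3): 324sqrt(2)sin(θ + π/4) + 324.
Outer (θ from 0 to 2π): 648π.

Therefore ∯_{∂V} F · n dS = 648π.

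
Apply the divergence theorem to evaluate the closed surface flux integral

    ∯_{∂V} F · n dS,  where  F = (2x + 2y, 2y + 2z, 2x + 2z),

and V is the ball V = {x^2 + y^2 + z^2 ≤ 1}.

By the divergence theorem,

    ∯_{∂V} F · n dS = ∭_V (∇ · F) dV.

Compute the divergence:
    ∇ · F = ∂F_x/∂x + ∂F_y/∂y + ∂F_z/∂z = 2 + 2 + 2 = 6.

In spherical coordinates, x = ρ sin(φ) cos(θ), y = ρ sin(φ) sin(θ), z = ρ cos(φ), dV = ρ^2 sin(φ) dρ dφ dθ, with 0 ≤ ρ ≤ 1, 0 ≤ φ ≤ π, 0 ≤ θ ≤ 2π.

The integrand, after substitution and multiplying by the volume element, becomes (6) · ρ^2 sin(φ), so

    ∭_V (∇·F) dV = ∫_0^{2π} ∫_0^{π} ∫_0^{1} (6) · ρ^2 sin(φ) dρ dφ dθ.

Inner (ρ from 0 to 1): 2sin(φ).
Middle (φ from 0 to π): 4.
Outer (θ from 0 to 2π): 8π.

Therefore ∯_{∂V} F · n dS = 8π.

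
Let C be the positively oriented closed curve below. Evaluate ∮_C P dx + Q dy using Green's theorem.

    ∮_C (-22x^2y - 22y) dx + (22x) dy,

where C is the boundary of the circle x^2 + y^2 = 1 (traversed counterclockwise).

Green's theorem converts the closed line integral into a double integral over the enclosed region D:

    ∮_C P dx + Q dy = ∬_D (∂Q/∂x - ∂P/∂y) dA.

Here P = -22x^2y - 22y, Q = 22x, so

    ∂Q/∂x = 22,    ∂P/∂y = -22x^2 - 22,
    ∂Q/∂x - ∂P/∂y = 22x^2 + 44.

D is the region x^2 + y^2 ≤ 1. Evaluating the double integral:

In polar coordinates (x = r cos θ, y = r sin θ, dA = r dr dθ) the integrand becomes 22r^2cos(θ)^2 + 44, so

    ∬_D (22x^2 + 44) dA = ∫_0^{2π} ∫_0^{1} (22r^2cos(θ)^2 + 44) · r dr dθ.

Inner (r from 0 to 1): 11cos(θ)^2/2 + 22.
Outer (θ from 0 to 2π): 99π/2.

Therefore ∮_C P dx + Q dy = 99π/2.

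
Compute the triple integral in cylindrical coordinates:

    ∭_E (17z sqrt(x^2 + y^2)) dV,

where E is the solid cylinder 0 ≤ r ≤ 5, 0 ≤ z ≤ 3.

In cylindrical coordinates, x = r cos(θ), y = r sin(θ), z = z, and dV = r dr dθ dz.

The integrand becomes 17r z, so

    ∭_E (17z sqrt(x^2 + y^2)) dV = ∫_{0}^{2π} ∫_{0}^{5} ∫_{0}^{3} (17r z) · r dz dr dθ.

Inner (z): 153r^2/2.
Middle (r from 0 to 5): 6375/2.
Outer (θ): 6375π.

Therefore the triple integral equals 6375π.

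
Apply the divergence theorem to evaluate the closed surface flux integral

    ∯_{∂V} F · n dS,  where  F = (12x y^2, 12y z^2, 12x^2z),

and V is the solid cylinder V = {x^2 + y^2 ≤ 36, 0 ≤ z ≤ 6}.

By the divergence theorem,

    ∯_{∂V} F · n dS = ∭_V (∇ · F) dV.

Compute the divergence:
    ∇ · F = ∂F_x/∂x + ∂F_y/∂y + ∂F_z/∂z = 12y^2 + 12z^2 + 12x^2 = 12x^2 + 12y^2 + 12z^2.

In cylindrical coordinates, x = r cos(θ), y = r sin(θ), z = z, dV = r dr dθ dz, with 0 ≤ r ≤ 6, 0 ≤ θ ≤ 2π, 0 ≤ z ≤ 6.

The integrand, after substitution and multiplying by the volume element, becomes (12r^2 + 12z^2) · r, so

    ∭_V (∇·F) dV = ∫_0^{2π} ∫_0^{6} ∫_0^{6} (12r^2 + 12z^2) · r dz dr dθ.

Inner (z from 0 to 6): 72r (r^2 + 12).
Middle (r from 0 to 6): 38880.
Outer (θ from 0 to 2π): 77760π.

Therefore ∯_{∂V} F · n dS = 77760π.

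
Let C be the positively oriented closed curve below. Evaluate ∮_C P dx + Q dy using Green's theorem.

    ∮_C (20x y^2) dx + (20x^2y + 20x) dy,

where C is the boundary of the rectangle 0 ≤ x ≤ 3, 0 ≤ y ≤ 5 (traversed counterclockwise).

Green's theorem converts the closed line integral into a double integral over the enclosed region D:

    ∮_C P dx + Q dy = ∬_D (∂Q/∂x - ∂P/∂y) dA.

Here P = 20x y^2, Q = 20x^2y + 20x, so

    ∂Q/∂x = 40x y + 20,    ∂P/∂y = 40x y,
    ∂Q/∂x - ∂P/∂y = 20.

D is the region 0 ≤ x ≤ 3, 0 ≤ y ≤ 5. Evaluating the double integral:

    ∬_D (20) dA = ∫_0^{3} ∫_0^{5} (20) dy dx.

Inner (y from 0 to 5): 100.
Outer (x from 0 to 3): 300.

Therefore ∮_C P dx + Q dy = 300.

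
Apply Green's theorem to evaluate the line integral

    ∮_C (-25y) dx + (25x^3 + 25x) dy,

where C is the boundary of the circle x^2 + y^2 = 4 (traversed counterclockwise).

Green's theorem converts the closed line integral into a double integral over the enclosed region D:

    ∮_C P dx + Q dy = ∬_D (∂Q/∂x - ∂P/∂y) dA.

Here P = -25y, Q = 25x^3 + 25x, so

    ∂Q/∂x = 75x^2 + 25,    ∂P/∂y = -25,
    ∂Q/∂x - ∂P/∂y = 75x^2 + 50.

D is the region x^2 + y^2 ≤ 4. Evaluating the double integral:

In polar coordinates (x = r cos θ, y = r sin θ, dA = r dr dθ) the integrand becomes 75r^2cos(θ)^2 + 50, so

    ∬_D (75x^2 + 50) dA = ∫_0^{2π} ∫_0^{2} (75r^2cos(θ)^2 + 50) · r dr dθ.

Inner (r from 0 to 2): 300cos(θ)^2 + 100.
Outer (θ from 0 to 2π): 500π.

Therefore ∮_C P dx + Q dy = 500π.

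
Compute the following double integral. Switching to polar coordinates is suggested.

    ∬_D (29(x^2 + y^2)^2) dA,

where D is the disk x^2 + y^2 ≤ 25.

The region D is 0 ≤ r ≤ 5, 0 ≤ θ ≤ 2π in polar coordinates, where x = r cos(θ), y = r sin(θ), and dA = r dr dθ.

Under the substitution, the integrand becomes 29r^4, so

    ∬_D (29(x^2 + y^2)^2) dA = ∫_{0}^{2π} ∫_{0}^{5} (29r^4) · r dr dθ.

Inner integral (in r): ∫_{0}^{5} (29r^4) · r dr = 453125/6.

Outer integral (in θ): ∫_{0}^{2π} (453125/6) dθ = 453125π/3.

Therefore ∬_D (29(x^2 + y^2)^2) dA = 453125π/3.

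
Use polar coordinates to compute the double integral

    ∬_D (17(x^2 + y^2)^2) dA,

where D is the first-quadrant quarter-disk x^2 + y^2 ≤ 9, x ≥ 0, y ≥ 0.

The region D is 0 ≤ r ≤ 3, 0 ≤ θ ≤ π/2 in polar coordinates, where x = r cos(θ), y = r sin(θ), and dA = r dr dθ.

Under the substitution, the integrand becomes 17r^4, so

    ∬_D (17(x^2 + y^2)^2) dA = ∫_{0}^{π/2} ∫_{0}^{3} (17r^4) · r dr dθ.

Inner integral (in r): ∫_{0}^{3} (17r^4) · r dr = 4131/2.

Outer integral (in θ): ∫_{0}^{π/2} (4131/2) dθ = 4131π/4.

Therefore ∬_D (17(x^2 + y^2)^2) dA = 4131π/4.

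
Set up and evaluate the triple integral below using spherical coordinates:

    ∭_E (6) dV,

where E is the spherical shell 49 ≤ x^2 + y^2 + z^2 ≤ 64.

In spherical coordinates, x = ρ sin(φ) cos(θ), y = ρ sin(φ) sin(θ), z = ρ cos(φ), and dV = ρ^2 sin(φ) dρ dφ dθ.

The integrand becomes 6, so

    ∭_E (6) dV = ∫_{0}^{2π} ∫_{0}^{π} ∫_{7}^{8} (6) · ρ^2 sin(φ) dρ dφ dθ.

Inner (ρ): 338sin(φ).
Middle (φ): 676.
Outer (θ): 1352π.

Therefore the triple integral equals 1352π.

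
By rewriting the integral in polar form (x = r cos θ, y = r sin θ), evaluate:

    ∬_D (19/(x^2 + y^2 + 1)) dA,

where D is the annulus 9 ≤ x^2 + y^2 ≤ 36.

The region D is 3 ≤ r ≤ 6, 0 ≤ θ ≤ 2π in polar coordinates, where x = r cos(θ), y = r sin(θ), and dA = r dr dθ.

Under the substitution, the integrand becomes 19/(r^2 + 1), so

    ∬_D (19/(x^2 + y^2 + 1)) dA = ∫_{0}^{2π} ∫_{3}^{6} (19/(r^2 + 1)) · r dr dθ.

Inner integral (in r): ∫_{3}^{6} (19/(r^2 + 1)) · r dr = log(129961739795077sqrt(370)/10000000000).

Outer integral (in θ): ∫_{0}^{2π} (log(129961739795077sqrt(370)/10000000000)) dθ = log((129961739795077sqrt(370)/10000000000)^(2π)).

Therefore ∬_D (19/(x^2 + y^2 + 1)) dA = log((129961739795077sqrt(370)/10000000000)^(2π)).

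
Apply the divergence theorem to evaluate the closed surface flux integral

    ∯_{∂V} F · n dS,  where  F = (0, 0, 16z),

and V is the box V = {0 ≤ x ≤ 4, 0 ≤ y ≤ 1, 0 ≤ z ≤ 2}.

By the divergence theorem,

    ∯_{∂V} F · n dS = ∭_V (∇ · F) dV.

Compute the divergence:
    ∇ · F = ∂F_x/∂x + ∂F_y/∂y + ∂F_z/∂z = 0 + 0 + 16 = 16.

V is a rectangular box, so dV = dx dy dz with 0 ≤ x ≤ 4, 0 ≤ y ≤ 1, 0 ≤ z ≤ 2.

Integrate (16) over V as an iterated integral:

    ∭_V (∇·F) dV = ∫_0^{4} ∫_0^{1} ∫_0^{2} (16) dz dy dx.

Inner (z from 0 to 2): 32.
Middle (y from 0 to 1): 32.
Outer (x from 0 to 4): 128.

Therefore ∯_{∂V} F · n dS = 128.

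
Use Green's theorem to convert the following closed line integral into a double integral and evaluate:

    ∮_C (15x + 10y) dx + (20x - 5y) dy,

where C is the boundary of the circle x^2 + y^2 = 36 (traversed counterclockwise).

Green's theorem converts the closed line integral into a double integral over the enclosed region D:

    ∮_C P dx + Q dy = ∬_D (∂Q/∂x - ∂P/∂y) dA.

Here P = 15x + 10y, Q = 20x - 5y, so

    ∂Q/∂x = 20,    ∂P/∂y = 10,
    ∂Q/∂x - ∂P/∂y = 10.

D is the region x^2 + y^2 ≤ 36. Evaluating the double integral:

In polar coordinates (x = r cos θ, y = r sin θ, dA = r dr dθ) the integrand becomes 10, so

    ∬_D (10) dA = ∫_0^{2π} ∫_0^{6} (10) · r dr dθ.

Inner (r from 0 to 6): 180.
Outer (θ from 0 to 2π): 360π.

Therefore ∮_C P dx + Q dy = 360π.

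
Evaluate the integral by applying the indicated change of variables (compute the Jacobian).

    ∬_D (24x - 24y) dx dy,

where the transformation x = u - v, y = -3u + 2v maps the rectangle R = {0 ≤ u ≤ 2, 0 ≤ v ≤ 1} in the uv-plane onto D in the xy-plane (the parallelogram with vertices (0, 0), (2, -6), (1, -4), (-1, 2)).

Compute the Jacobian determinant of (x, y) with respect to (u, v):

    ∂(x,y)/∂(u,v) = | 1  -1 | = (1)(2) - (-1)(-3) = -1.
                   | -3  2 |

Its absolute value is |J| = 1 (the area scaling factor).

Substituting x = u - v, y = -3u + 2v into the integrand,

    24x - 24y → 96u - 72v,

so the integral becomes

    ∬_R (96u - 72v) · |J| du dv = ∫_0^2 ∫_0^1 (96u - 72v) dv du.

Inner (v): 96u - 36.
Outer (u): 120.

Therefore ∬_D (24x - 24y) dx dy = 120.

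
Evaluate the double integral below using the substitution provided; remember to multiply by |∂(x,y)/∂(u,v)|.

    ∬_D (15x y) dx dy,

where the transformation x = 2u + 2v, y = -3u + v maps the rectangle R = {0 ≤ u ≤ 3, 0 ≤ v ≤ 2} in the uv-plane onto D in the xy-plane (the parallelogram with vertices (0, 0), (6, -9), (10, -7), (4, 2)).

Compute the Jacobian determinant of (x, y) with respect to (u, v):

    ∂(x,y)/∂(u,v) = | 2  2 | = (2)(1) - (2)(-3) = 8.
                   | -3  1 |

Its absolute value is |J| = 8 (the area scaling factor).

Substituting x = 2u + 2v, y = -3u + v into the integrand,

    15x y → -90u^2 - 60u v + 30v^2,

so the integral becomes

    ∬_R (-90u^2 - 60u v + 30v^2) · |J| du dv = ∫_0^3 ∫_0^2 (-720u^2 - 480u v + 240v^2) dv du.

Inner (v): -1440u^2 - 960u + 640.
Outer (u): -15360.

Therefore ∬_D (15x y) dx dy = -15360.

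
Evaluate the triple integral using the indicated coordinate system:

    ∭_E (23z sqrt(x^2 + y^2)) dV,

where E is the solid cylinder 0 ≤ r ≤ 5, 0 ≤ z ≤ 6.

In cylindrical coordinates, x = r cos(θ), y = r sin(θ), z = z, and dV = r dr dθ dz.

The integrand becomes 23r z, so

    ∭_E (23z sqrt(x^2 + y^2)) dV = ∫_{0}^{2π} ∫_{0}^{5} ∫_{0}^{6} (23r z) · r dz dr dθ.

Inner (z): 414r^2.
Middle (r from 0 to 5): 17250.
Outer (θ): 34500π.

Therefore the triple integral equals 34500π.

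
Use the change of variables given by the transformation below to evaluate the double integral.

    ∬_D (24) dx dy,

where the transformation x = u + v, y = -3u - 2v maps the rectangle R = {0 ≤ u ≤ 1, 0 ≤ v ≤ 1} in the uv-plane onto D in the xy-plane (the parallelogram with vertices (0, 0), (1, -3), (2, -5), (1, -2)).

Compute the Jacobian determinant of (x, y) with respect to (u, v):

    ∂(x,y)/∂(u,v) = | 1  1 | = (1)(-2) - (1)(-3) = 1.
                   | -3  -2 |

Its absolute value is |J| = 1 (the area scaling factor).

Substituting x = u + v, y = -3u - 2v into the integrand,

    24 → 24,

so the integral becomes

    ∬_R (24) · |J| du dv = ∫_0^1 ∫_0^1 (24) dv du.

Inner (v): 24.
Outer (u): 24.

Therefore ∬_D (24) dx dy = 24.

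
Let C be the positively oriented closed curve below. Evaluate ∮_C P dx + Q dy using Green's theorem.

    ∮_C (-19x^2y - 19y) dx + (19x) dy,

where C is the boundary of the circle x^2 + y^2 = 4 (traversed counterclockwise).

Green's theorem converts the closed line integral into a double integral over the enclosed region D:

    ∮_C P dx + Q dy = ∬_D (∂Q/∂x - ∂P/∂y) dA.

Here P = -19x^2y - 19y, Q = 19x, so

    ∂Q/∂x = 19,    ∂P/∂y = -19x^2 - 19,
    ∂Q/∂x - ∂P/∂y = 19x^2 + 38.

D is the region x^2 + y^2 ≤ 4. Evaluating the double integral:

In polar coordinates (x = r cos θ, y = r sin θ, dA = r dr dθ) the integrand becomes 19r^2cos(θ)^2 + 38, so

    ∬_D (19x^2 + 38) dA = ∫_0^{2π} ∫_0^{2} (19r^2cos(θ)^2 + 38) · r dr dθ.

Inner (r from 0 to 2): 76cos(θ)^2 + 76.
Outer (θ from 0 to 2π): 228π.

Therefore ∮_C P dx + Q dy = 228π.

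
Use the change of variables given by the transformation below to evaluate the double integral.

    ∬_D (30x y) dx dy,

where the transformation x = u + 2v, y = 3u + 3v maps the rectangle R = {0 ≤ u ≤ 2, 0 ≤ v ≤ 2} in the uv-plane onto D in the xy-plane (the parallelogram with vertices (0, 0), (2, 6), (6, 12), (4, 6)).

Compute the Jacobian determinant of (x, y) with respect to (u, v):

    ∂(x,y)/∂(u,v) = | 1  2 | = (1)(3) - (2)(3) = -3.
                   | 3  3 |

Its absolute value is |J| = 3 (the area scaling factor).

Substituting x = u + 2v, y = 3u + 3v into the integrand,

    30x y → 90u^2 + 270u v + 180v^2,

so the integral becomes

    ∬_R (90u^2 + 270u v + 180v^2) · |J| du dv = ∫_0^2 ∫_0^2 (270u^2 + 810u v + 540v^2) dv du.

Inner (v): 540u^2 + 1620u + 1440.
Outer (u): 7560.

Therefore ∬_D (30x y) dx dy = 7560.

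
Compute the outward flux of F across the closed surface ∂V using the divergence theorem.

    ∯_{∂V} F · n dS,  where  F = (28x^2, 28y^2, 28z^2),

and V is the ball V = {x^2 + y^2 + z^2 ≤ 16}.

By the divergence theorem,

    ∯_{∂V} F · n dS = ∭_V (∇ · F) dV.

Compute the divergence:
    ∇ · F = ∂F_x/∂x + ∂F_y/∂y + ∂F_z/∂z = 56x + 56y + 56z.

In spherical coordinates, x = ρ sin(φ) cos(θ), y = ρ sin(φ) sin(θ), z = ρ cos(φ), dV = ρ^2 sin(φ) dρ dφ dθ, with 0 ≤ ρ ≤ 4, 0 ≤ φ ≤ π, 0 ≤ θ ≤ 2π.

The integrand, after substitution and multiplying by the volume element, becomes (56ρ (sqrt(2)sin(φ)sin(θ + π/4) + cos(φ))) · ρ^2 sin(φ), so

    ∭_V (∇·F) dV = ∫_0^{2π} ∫_0^{π} ∫_0^{4} (56ρ (sqrt(2)sin(φ)sin(θ + π/4) + cos(φ))) · ρ^2 sin(φ) dρ dφ dθ.

Inner (ρ from 0 to 4): 3584(sqrt(2)sin(φ)sin(θ + π/4) + cos(φ))sin(φ).
Middle (φ from 0 to π): 1792sqrt(2)π sin(θ + π/4).
Outer (θ from 0 to 2π): 0.

Therefore ∯_{∂V} F · n dS = 0.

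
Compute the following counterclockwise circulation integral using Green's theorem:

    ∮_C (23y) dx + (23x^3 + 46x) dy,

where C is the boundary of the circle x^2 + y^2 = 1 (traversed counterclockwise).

Green's theorem converts the closed line integral into a double integral over the enclosed region D:

    ∮_C P dx + Q dy = ∬_D (∂Q/∂x - ∂P/∂y) dA.

Here P = 23y, Q = 23x^3 + 46x, so

    ∂Q/∂x = 69x^2 + 46,    ∂P/∂y = 23,
    ∂Q/∂x - ∂P/∂y = 69x^2 + 23.

D is the region x^2 + y^2 ≤ 1. Evaluating the double integral:

In polar coordinates (x = r cos θ, y = r sin θ, dA = r dr dθ) the integrand becomes 69r^2cos(θ)^2 + 23, so

    ∬_D (69x^2 + 23) dA = ∫_0^{2π} ∫_0^{1} (69r^2cos(θ)^2 + 23) · r dr dθ.

Inner (r from 0 to 1): 69cos(θ)^2/4 + 23/2.
Outer (θ from 0 to 2π): 161π/4.

Therefore ∮_C P dx + Q dy = 161π/4.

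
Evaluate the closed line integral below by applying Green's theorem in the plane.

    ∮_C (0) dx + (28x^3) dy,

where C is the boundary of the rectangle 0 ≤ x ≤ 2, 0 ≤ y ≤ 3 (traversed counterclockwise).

Green's theorem converts the closed line integral into a double integral over the enclosed region D:

    ∮_C P dx + Q dy = ∬_D (∂Q/∂x - ∂P/∂y) dA.

Here P = 0, Q = 28x^3, so

    ∂Q/∂x = 84x^2,    ∂P/∂y = 0,
    ∂Q/∂x - ∂P/∂y = 84x^2.

D is the region 0 ≤ x ≤ 2, 0 ≤ y ≤ 3. Evaluating the double integral:

    ∬_D (84x^2) dA = ∫_0^{2} ∫_0^{3} (84x^2) dy dx.

Inner (y from 0 to 3): 252x^2.
Outer (x from 0 to 2): 672.

Therefore ∮_C P dx + Q dy = 672.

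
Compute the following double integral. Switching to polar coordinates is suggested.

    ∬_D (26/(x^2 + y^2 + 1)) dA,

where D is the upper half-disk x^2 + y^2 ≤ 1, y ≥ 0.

The region D is 0 ≤ r ≤ 1, 0 ≤ θ ≤ π in polar coordinates, where x = r cos(θ), y = r sin(θ), and dA = r dr dθ.

Under the substitution, the integrand becomes 26/(r^2 + 1), so

    ∬_D (26/(x^2 + y^2 + 1)) dA = ∫_{0}^{π} ∫_{0}^{1} (26/(r^2 + 1)) · r dr dθ.

Inner integral (in r): ∫_{0}^{1} (26/(r^2 + 1)) · r dr = log(8192).

Outer integral (in θ): ∫_{0}^{π} (log(8192)) dθ = log(8192^π).

Therefore ∬_D (26/(x^2 + y^2 + 1)) dA = log(8192^π).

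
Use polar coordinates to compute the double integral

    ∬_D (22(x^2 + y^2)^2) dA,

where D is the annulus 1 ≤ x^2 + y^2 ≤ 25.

The region D is 1 ≤ r ≤ 5, 0 ≤ θ ≤ 2π in polar coordinates, where x = r cos(θ), y = r sin(θ), and dA = r dr dθ.

Under the substitution, the integrand becomes 22r^4, so

    ∬_D (22(x^2 + y^2)^2) dA = ∫_{0}^{2π} ∫_{1}^{5} (22r^4) · r dr dθ.

Inner integral (in r): ∫_{1}^{5} (22r^4) · r dr = 57288.

Outer integral (in θ): ∫_{0}^{2π} (57288) dθ = 114576π.

Therefore ∬_D (22(x^2 + y^2)^2) dA = 114576π.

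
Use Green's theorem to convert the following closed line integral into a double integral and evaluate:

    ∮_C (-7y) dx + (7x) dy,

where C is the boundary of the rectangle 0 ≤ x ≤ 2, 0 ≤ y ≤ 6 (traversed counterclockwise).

Green's theorem converts the closed line integral into a double integral over the enclosed region D:

    ∮_C P dx + Q dy = ∬_D (∂Q/∂x - ∂P/∂y) dA.

Here P = -7y, Q = 7x, so

    ∂Q/∂x = 7,    ∂P/∂y = -7,
    ∂Q/∂x - ∂P/∂y = 14.

D is the region 0 ≤ x ≤ 2, 0 ≤ y ≤ 6. Evaluating the double integral:

    ∬_D (14) dA = ∫_0^{2} ∫_0^{6} (14) dy dx.

Inner (y from 0 to 6): 84.
Outer (x from 0 to 2): 168.

Therefore ∮_C P dx + Q dy = 168.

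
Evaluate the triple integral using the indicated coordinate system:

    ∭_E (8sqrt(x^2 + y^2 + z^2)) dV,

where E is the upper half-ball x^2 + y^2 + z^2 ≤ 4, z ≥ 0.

In spherical coordinates, x = ρ sin(φ) cos(θ), y = ρ sin(φ) sin(θ), z = ρ cos(φ), and dV = ρ^2 sin(φ) dρ dφ dθ.

The integrand becomes 8ρ, so

    ∭_E (8sqrt(x^2 + y^2 + z^2)) dV = ∫_{0}^{2π} ∫_{0}^{π/2} ∫_{0}^{2} (8ρ) · ρ^2 sin(φ) dρ dφ dθ.

Inner (ρ): 32sin(φ).
Middle (φ): 32.
Outer (θ): 64π.

Therefore the triple integral equals 64π.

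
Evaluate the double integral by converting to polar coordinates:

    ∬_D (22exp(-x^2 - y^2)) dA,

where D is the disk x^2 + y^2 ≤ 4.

The region D is 0 ≤ r ≤ 2, 0 ≤ θ ≤ 2π in polar coordinates, where x = r cos(θ), y = r sin(θ), and dA = r dr dθ.

Under the substitution, the integrand becomes 22exp(-r^2), so

    ∬_D (22exp(-x^2 - y^2)) dA = ∫_{0}^{2π} ∫_{0}^{2} (22exp(-r^2)) · r dr dθ.

Inner integral (in r): ∫_{0}^{2} (22exp(-r^2)) · r dr = 11 - 11exp(-4).

Outer integral (in θ): ∫_{0}^{2π} (11 - 11exp(-4)) dθ = -22π exp(-4) + 22π.

Therefore ∬_D (22exp(-x^2 - y^2)) dA = -22π exp(-4) + 22π.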